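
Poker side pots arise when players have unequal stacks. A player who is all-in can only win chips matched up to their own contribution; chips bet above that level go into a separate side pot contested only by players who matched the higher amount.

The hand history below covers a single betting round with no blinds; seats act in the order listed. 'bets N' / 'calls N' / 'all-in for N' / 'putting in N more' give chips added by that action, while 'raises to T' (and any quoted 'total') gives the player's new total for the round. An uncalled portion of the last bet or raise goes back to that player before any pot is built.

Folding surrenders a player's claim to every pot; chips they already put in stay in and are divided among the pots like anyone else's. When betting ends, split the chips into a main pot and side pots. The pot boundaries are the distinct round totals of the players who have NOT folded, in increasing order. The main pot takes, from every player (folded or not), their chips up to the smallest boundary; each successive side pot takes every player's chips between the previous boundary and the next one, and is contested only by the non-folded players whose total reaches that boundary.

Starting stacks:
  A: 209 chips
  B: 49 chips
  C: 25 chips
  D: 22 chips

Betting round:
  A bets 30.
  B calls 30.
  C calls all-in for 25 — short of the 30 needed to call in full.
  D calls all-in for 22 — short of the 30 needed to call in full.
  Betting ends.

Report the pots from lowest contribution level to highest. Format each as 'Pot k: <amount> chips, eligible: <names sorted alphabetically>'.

Pot 1: 88 chips, eligible: A, B, C, D
Pot 2: 9 chips, eligible: A, B, C
Pot 3: 10 chips, eligible: A, B

Derivation:
Contributions: A=30, B=30, C=25, D=22
Pot levels (distinct totals of non-folded players): 22, 25, 30
Layer 1-22: 22 each from A, B, C, D = 22*4 = 88 chips; eligible A, B, C, D
Layer 23-25: 3 each from A, B, C = 3*3 = 9 chips; eligible A, B, C
Layer 26-30: 5 each from A, B = 5*2 = 10 chips; eligible A, B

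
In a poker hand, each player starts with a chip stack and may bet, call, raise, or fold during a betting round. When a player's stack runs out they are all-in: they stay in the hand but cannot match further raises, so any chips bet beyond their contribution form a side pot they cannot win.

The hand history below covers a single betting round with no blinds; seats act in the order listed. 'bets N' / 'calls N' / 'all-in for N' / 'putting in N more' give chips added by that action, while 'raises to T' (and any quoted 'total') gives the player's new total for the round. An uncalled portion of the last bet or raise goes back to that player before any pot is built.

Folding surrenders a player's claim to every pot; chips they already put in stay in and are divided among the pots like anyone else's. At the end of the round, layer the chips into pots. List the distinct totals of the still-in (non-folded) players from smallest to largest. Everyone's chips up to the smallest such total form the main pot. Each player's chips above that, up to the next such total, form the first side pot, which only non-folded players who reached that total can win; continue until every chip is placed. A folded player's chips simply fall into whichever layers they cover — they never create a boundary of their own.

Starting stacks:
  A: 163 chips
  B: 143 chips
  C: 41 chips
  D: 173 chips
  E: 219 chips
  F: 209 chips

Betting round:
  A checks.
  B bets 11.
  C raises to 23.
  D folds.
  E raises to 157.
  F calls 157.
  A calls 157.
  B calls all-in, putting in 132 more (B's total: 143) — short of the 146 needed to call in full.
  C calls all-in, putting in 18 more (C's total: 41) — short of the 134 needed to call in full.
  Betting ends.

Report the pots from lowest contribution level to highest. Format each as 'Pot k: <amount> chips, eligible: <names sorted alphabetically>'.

Pot 1: 205 chips, eligible: A, B, C, E, F
Pot 2: 408 chips, eligible: A, B, E, F
Pot 3: 42 chips, eligible: A, E, F

Derivation:
Contributions: A=157, B=143, C=41, E=157, F=157
Folded: D
Pot levels (distinct totals of non-folded players): 41, 143, 157
Layer 1-41: 41 each from A, B, C, E, F = 41*5 = 205 chips; eligible A, B, C, E, F
Layer 42-143: 102 each from A, B, E, F = 102*4 = 408 chips; eligible A, B, E, F
Layer 144-157: 14 each from A, E, F = 14*3 = 42 chips; eligible A, E, F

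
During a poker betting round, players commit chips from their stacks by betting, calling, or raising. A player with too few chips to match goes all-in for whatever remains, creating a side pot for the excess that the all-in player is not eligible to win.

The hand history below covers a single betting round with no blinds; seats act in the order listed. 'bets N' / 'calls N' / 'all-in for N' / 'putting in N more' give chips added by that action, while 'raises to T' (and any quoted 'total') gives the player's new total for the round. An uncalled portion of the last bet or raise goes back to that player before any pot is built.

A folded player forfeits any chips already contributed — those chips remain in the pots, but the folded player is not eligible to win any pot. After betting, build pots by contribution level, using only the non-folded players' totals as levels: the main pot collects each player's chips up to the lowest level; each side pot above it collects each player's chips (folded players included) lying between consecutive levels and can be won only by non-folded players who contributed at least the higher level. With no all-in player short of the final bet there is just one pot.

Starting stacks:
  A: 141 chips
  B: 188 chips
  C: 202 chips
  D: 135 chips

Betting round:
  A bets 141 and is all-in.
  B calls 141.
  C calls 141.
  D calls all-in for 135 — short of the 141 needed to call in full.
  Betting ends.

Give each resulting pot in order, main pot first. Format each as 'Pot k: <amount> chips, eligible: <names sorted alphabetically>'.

Contributions: A=141, B=141, C=141, D=135
Pot levels (distinct totals of non-folded players): 135, 141
Layer 1-135: 135 each from A, B, C, D = 135*4 = 540 chips; eligible A, B, C, D
Layer 136-141: 6 each from A, B, C = 6*3 = 18 chips; eligible A, B, C

Pot 1: 540 chips, eligible: A, B, C, D
Pot 2: 18 chips, eligible: A, B, C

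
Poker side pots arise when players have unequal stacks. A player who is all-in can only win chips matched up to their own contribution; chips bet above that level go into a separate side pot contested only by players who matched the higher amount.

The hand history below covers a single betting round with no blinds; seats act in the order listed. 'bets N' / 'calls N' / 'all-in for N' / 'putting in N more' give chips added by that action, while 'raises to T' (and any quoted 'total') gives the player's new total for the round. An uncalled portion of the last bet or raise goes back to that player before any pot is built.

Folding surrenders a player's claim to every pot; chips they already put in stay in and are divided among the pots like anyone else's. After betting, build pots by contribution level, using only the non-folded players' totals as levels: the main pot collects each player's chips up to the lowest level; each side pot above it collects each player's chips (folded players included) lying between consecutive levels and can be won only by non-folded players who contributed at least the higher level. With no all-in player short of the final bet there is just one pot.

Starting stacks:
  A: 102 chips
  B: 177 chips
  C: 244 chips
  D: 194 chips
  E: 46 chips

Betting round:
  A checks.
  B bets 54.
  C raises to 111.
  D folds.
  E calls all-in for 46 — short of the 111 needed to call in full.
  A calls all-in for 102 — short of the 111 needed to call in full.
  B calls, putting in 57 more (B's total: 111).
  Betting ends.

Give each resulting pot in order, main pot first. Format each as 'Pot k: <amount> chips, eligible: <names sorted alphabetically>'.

Contributions: A=102, B=111, C=111, E=46
Folded: D
Pot levels (distinct totals of non-folded players): 46, 102, 111
Layer 1-46: 46 each from A, B, C, E = 46*4 = 184 chips; eligible A, B, C, E
Layer 47-102: 56 each from A, B, C = 56*3 = 168 chips; eligible A, B, C
Layer 103-111: 9 each from B, C = 9*2 = 18 chips; eligible B, C

Pot 1: 184 chips, eligible: A, B, C, E
Pot 2: 168 chips, eligible: A, B, C
Pot 3: 18 chips, eligible: B, C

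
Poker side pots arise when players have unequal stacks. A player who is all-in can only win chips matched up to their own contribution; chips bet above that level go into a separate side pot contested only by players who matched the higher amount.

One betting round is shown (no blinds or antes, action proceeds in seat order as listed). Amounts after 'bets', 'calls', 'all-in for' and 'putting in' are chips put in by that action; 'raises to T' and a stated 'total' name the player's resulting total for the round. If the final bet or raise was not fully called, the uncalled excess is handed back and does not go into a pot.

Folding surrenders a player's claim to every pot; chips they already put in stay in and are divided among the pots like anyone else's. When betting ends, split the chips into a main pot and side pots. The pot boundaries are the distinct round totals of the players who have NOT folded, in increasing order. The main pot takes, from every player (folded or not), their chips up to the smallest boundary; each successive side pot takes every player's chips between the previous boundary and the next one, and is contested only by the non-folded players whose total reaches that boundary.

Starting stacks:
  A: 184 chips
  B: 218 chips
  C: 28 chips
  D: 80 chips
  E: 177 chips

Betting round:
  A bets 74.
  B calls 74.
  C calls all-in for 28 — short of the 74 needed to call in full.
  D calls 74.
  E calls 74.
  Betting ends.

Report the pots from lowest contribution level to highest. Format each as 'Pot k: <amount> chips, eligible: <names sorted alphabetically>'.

Pot 1: 140 chips, eligible: A, B, C, D, E
Pot 2: 184 chips, eligible: A, B, D, E

Derivation:
Contributions: A=74, B=74, C=28, D=74, E=74
Pot levels (distinct totals of non-folded players): 28, 74
Layer 1-28: 28 each from A, B, C, D, E = 28*5 = 140 chips; eligible A, B, C, D, E
Layer 29-74: 46 each from A, B, D, E = 46*4 = 184 chips; eligible A, B, D, E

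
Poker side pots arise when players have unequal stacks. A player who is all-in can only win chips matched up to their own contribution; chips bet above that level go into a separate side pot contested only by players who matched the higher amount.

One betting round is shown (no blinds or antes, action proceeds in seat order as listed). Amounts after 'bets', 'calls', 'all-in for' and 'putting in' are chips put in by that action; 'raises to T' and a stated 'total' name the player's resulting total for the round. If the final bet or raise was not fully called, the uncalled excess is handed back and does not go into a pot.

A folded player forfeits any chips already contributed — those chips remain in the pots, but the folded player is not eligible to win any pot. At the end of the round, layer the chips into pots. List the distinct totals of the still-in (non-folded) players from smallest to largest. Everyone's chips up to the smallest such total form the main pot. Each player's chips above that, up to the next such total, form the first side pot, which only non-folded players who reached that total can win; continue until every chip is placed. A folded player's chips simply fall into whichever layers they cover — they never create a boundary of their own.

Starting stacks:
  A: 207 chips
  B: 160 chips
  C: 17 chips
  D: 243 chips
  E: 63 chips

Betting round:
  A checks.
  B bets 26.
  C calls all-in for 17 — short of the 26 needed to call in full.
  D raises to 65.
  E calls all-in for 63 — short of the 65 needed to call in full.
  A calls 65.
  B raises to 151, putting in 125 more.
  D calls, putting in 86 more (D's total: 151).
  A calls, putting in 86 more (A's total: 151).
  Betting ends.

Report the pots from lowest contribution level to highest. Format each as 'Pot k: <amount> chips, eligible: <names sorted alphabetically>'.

Pot 1: 85 chips, eligible: A, B, C, D, E
Pot 2: 184 chips, eligible: A, B, D, E
Pot 3: 264 chips, eligible: A, B, D

Derivation:
Contributions: A=151, B=151, C=17, D=151, E=63
Pot levels (distinct totals of non-folded players): 17, 63, 151
Layer 1-17: 17 each from A, B, C, D, E = 17*5 = 85 chips; eligible A, B, C, D, E
Layer 18-63: 46 each from A, B, D, E = 46*4 = 184 chips; eligible A, B, D, E
Layer 64-151: 88 each from A, B, D = 88*3 = 264 chips; eligible A, B, D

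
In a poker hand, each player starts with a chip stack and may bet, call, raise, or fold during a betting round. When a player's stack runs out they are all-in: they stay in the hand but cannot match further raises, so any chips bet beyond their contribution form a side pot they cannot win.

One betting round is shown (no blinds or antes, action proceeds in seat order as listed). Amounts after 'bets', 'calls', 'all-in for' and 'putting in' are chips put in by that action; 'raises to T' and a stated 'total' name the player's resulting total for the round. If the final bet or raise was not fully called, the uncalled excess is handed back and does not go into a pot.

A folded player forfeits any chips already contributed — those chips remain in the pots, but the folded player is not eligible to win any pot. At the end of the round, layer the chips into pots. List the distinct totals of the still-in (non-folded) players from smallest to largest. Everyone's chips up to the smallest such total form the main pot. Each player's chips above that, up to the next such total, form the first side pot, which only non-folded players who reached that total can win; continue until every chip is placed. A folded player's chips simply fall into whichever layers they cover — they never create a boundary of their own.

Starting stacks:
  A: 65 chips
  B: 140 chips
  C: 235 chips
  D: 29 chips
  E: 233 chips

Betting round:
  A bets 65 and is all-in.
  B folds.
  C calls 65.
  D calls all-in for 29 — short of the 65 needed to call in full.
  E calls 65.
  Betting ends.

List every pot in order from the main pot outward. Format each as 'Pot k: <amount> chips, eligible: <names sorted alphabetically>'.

Contributions: A=65, C=65, D=29, E=65
Folded: B
Pot levels (distinct totals of non-folded players): 29, 65
Layer 1-29: 29 each from A, C, D, E = 29*4 = 116 chips; eligible A, C, D, E
Layer 30-65: 36 each from A, C, E = 36*3 = 108 chips; eligible A, C, E

Pot 1: 116 chips, eligible: A, C, D, E
Pot 2: 108 chips, eligible: A, C, E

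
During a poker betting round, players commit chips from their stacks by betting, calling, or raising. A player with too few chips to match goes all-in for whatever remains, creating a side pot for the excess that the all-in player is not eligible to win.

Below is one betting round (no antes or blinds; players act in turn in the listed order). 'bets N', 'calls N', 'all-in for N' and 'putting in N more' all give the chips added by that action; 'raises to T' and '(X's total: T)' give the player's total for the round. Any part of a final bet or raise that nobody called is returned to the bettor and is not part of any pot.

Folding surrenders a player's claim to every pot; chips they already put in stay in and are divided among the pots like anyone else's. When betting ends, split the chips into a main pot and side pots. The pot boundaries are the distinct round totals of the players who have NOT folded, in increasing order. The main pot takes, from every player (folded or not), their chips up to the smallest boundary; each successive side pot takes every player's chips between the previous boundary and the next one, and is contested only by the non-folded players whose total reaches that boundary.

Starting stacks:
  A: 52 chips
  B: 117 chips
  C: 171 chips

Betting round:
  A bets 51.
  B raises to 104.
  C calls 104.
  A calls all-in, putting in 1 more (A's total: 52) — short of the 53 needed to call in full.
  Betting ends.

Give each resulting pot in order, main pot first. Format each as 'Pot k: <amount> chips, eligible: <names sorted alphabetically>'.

Pot 1: 156 chips, eligible: A, B, C
Pot 2: 104 chips, eligible: B, C

Derivation:
Contributions: A=52, B=104, C=104
Pot levels (distinct totals of non-folded players): 52, 104
Layer 1-52: 52 each from A, B, C = 52*3 = 156 chips; eligible A, B, C
Layer 53-104: 52 each from B, C = 52*2 = 104 chips; eligible B, C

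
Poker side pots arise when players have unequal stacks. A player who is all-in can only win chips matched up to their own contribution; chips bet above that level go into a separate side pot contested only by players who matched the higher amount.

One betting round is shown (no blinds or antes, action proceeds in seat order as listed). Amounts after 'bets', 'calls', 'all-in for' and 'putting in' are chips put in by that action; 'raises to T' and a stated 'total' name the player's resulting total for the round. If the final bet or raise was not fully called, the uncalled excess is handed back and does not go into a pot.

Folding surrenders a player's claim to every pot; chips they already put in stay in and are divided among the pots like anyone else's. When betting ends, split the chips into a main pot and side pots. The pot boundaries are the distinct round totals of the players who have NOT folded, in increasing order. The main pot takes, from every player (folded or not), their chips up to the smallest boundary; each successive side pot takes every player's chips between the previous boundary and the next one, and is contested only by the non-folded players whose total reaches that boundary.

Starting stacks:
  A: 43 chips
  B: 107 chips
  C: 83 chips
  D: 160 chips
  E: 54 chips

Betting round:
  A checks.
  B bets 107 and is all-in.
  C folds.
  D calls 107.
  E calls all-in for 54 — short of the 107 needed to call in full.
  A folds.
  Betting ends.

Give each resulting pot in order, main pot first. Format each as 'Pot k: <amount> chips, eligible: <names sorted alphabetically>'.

Contributions: B=107, D=107, E=54
Folded: A, C
Pot levels (distinct totals of non-folded players): 54, 107
Layer 1-54: 54 each from B, D, E = 54*3 = 162 chips; eligible B, D, E
Layer 55-107: 53 each from B, D = 53*2 = 106 chips; eligible B, D

Pot 1: 162 chips, eligible: B, D, E
Pot 2: 106 chips, eligible: B, D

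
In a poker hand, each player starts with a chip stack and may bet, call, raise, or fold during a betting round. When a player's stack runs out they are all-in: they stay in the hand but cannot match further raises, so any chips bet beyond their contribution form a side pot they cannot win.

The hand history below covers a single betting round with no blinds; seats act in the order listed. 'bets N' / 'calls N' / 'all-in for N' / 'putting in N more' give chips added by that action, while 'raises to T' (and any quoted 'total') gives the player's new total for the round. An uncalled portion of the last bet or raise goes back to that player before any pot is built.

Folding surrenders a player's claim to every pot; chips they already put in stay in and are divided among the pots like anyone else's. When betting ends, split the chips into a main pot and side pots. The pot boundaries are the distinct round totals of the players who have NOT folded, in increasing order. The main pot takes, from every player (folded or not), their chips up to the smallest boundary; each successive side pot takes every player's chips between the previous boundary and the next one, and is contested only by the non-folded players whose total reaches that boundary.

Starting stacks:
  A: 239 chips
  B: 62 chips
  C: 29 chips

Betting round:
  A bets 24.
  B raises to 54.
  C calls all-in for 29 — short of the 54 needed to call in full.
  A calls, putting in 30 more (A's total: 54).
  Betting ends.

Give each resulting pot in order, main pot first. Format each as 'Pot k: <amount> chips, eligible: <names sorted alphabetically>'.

Contributions: A=54, B=54, C=29
Pot levels (distinct totals of non-folded players): 29, 54
Layer 1-29: 29 each from A, B, C = 29*3 = 87 chips; eligible A, B, C
Layer 30-54: 25 each from A, B = 25*2 = 50 chips; eligible A, B

Pot 1: 87 chips, eligible: A, B, C
Pot 2: 50 chips, eligible: A, B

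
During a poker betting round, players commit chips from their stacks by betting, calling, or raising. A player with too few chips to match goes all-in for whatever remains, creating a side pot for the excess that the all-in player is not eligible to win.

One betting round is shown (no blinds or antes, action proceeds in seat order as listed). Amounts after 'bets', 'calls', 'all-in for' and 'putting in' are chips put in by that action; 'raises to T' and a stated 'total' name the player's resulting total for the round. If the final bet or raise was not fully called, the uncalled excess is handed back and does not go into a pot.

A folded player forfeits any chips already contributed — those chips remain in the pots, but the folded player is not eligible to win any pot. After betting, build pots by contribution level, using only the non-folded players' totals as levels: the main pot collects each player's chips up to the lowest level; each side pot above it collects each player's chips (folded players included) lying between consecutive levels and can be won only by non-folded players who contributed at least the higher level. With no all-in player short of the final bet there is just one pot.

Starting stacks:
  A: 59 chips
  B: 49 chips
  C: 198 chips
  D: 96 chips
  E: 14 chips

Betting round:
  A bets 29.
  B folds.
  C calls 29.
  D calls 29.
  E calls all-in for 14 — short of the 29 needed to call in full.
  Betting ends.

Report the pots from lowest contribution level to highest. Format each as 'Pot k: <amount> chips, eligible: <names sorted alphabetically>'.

Contributions: A=29, C=29, D=29, E=14
Folded: B
Pot levels (distinct totals of non-folded players): 14, 29
Layer 1-14: 14 each from A, C, D, E = 14*4 = 56 chips; eligible A, C, D, E
Layer 15-29: 15 each from A, C, D = 15*3 = 45 chips; eligible A, C, D

Pot 1: 56 chips, eligible: A, C, D, E
Pot 2: 45 chips, eligible: A, C, D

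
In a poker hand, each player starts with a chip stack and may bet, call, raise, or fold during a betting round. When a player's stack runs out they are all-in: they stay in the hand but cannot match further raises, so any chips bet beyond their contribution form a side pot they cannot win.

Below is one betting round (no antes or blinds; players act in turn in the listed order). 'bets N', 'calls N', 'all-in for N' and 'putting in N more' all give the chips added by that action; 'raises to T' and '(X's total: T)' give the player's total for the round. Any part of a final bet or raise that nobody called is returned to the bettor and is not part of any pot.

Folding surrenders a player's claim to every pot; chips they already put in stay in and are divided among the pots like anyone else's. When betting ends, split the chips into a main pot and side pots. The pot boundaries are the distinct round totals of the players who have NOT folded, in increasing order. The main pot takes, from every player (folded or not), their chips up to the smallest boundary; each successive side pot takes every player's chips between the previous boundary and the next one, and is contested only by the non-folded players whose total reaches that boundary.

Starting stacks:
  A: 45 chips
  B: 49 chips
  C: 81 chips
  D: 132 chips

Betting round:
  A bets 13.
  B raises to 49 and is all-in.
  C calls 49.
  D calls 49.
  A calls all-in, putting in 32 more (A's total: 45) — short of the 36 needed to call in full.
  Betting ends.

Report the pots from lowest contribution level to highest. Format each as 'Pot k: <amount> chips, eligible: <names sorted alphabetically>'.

Pot 1: 180 chips, eligible: A, B, C, D
Pot 2: 12 chips, eligible: B, C, D

Derivation:
Contributions: A=45, B=49, C=49, D=49
Pot levels (distinct totals of non-folded players): 45, 49
Layer 1-45: 45 each from A, B, C, D = 45*4 = 180 chips; eligible A, B, C, D
Layer 46-49: 4 each from B, C, D = 4*3 = 12 chips; eligible B, C, D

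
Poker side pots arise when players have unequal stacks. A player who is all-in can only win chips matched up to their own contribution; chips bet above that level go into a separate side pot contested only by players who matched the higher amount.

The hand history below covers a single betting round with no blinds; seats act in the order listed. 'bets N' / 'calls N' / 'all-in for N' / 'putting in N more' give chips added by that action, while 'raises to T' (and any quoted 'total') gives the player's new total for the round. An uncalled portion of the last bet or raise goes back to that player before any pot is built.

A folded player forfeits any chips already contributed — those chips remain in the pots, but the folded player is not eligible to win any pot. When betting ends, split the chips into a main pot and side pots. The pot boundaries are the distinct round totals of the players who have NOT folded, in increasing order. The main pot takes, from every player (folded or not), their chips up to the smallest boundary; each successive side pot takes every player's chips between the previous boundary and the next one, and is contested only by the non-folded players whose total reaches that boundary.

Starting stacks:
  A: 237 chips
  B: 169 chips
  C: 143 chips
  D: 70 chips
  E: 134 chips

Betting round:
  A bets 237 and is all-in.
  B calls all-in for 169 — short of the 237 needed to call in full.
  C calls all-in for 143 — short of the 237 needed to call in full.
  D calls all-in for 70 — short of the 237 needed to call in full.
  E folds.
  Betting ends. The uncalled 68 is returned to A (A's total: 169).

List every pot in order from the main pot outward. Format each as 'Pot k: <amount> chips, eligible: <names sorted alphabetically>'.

Pot 1: 280 chips, eligible: A, B, C, D
Pot 2: 219 chips, eligible: A, B, C
Pot 3: 52 chips, eligible: A, B

Derivation:
Contributions (after 68 returned to A): A=169, B=169, C=143, D=70
Folded: E
Pot levels (distinct totals of non-folded players): 70, 143, 169
Layer 1-70: 70 each from A, B, C, D = 70*4 = 280 chips; eligible A, B, C, D
Layer 71-143: 73 each from A, B, C = 73*3 = 219 chips; eligible A, B, C
Layer 144-169: 26 each from A, B = 26*2 = 52 chips; eligible A, B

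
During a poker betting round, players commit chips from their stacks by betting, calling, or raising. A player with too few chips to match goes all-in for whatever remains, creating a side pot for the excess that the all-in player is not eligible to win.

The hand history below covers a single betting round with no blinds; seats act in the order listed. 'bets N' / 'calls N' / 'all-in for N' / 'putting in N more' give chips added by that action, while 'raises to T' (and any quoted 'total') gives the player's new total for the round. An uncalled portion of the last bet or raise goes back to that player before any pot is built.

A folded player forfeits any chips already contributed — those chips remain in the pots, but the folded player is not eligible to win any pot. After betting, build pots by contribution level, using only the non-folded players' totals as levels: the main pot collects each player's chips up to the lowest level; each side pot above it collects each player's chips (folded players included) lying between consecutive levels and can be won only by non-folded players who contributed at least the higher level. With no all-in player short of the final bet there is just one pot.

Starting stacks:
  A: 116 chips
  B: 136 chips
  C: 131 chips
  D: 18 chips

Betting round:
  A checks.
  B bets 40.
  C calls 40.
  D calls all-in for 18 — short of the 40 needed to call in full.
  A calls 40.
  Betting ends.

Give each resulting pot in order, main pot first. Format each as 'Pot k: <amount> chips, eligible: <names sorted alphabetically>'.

Contributions: A=40, B=40, C=40, D=18
Pot levels (distinct totals of non-folded players): 18, 40
Layer 1-18: 18 each from A, B, C, D = 18*4 = 72 chips; eligible A, B, C, D
Layer 19-40: 22 each from A, B, C = 22*3 = 66 chips; eligible A, B, C

Pot 1: 72 chips, eligible: A, B, C, D
Pot 2: 66 chips, eligible: A, B, C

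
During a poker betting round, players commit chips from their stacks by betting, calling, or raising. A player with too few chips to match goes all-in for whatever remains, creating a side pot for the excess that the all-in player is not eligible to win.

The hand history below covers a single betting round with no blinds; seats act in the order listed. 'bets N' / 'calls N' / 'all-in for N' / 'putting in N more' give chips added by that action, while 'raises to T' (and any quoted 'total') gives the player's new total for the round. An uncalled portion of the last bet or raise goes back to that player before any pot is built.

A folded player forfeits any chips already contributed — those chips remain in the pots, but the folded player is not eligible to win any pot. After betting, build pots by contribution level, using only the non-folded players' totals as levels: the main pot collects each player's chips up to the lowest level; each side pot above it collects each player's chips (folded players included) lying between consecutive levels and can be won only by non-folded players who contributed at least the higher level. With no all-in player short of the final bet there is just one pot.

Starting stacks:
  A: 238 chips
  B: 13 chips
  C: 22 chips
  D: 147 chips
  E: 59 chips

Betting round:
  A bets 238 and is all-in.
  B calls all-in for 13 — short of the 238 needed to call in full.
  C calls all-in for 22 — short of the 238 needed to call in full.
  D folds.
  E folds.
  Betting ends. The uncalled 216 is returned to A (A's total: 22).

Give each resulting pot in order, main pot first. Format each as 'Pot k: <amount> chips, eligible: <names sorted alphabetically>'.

Pot 1: 39 chips, eligible: A, B, C
Pot 2: 18 chips, eligible: A, C

Derivation:
Contributions (after 216 returned to A): A=22, B=13, C=22
Folded: D, E
Pot levels (distinct totals of non-folded players): 13, 22
Layer 1-13: 13 each from A, B, C = 13*3 = 39 chips; eligible A, B, C
Layer 14-22: 9 each from A, C = 9*2 = 18 chips; eligible A, C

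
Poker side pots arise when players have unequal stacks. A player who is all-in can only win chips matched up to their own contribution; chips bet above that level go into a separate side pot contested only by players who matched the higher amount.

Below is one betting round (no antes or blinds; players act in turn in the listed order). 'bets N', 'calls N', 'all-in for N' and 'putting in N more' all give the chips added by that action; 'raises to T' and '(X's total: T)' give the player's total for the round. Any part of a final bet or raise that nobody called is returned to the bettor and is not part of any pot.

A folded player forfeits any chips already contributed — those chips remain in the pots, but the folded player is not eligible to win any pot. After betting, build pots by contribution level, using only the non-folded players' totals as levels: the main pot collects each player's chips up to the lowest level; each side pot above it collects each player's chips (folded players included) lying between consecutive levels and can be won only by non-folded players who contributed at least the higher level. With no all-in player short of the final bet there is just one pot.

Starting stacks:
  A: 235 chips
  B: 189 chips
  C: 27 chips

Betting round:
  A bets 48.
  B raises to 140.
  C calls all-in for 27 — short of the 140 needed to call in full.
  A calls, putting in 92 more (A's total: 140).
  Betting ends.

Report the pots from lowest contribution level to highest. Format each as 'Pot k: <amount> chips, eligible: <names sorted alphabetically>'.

Contributions: A=140, B=140, C=27
Pot levels (distinct totals of non-folded players): 27, 140
Layer 1-27: 27 each from A, B, C = 27*3 = 81 chips; eligible A, B, C
Layer 28-140: 113 each from A, B = 113*2 = 226 chips; eligible A, B

Pot 1: 81 chips, eligible: A, B, C
Pot 2: 226 chips, eligible: A, B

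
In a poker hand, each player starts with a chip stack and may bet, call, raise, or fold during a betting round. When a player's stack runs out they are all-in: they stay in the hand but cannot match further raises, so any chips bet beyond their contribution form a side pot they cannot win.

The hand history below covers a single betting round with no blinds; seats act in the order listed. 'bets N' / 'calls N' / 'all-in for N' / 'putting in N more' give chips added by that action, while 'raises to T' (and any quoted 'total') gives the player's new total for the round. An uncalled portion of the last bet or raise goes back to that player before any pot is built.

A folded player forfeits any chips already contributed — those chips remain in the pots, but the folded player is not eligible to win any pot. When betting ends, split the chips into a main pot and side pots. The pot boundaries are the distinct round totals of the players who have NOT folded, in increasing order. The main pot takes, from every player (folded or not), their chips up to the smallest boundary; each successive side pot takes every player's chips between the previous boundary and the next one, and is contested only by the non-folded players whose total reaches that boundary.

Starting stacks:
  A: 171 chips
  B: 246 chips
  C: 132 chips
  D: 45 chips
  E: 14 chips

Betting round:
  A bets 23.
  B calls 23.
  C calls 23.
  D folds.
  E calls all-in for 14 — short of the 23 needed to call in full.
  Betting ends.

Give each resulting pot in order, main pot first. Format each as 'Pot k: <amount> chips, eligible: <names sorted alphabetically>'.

Contributions: A=23, B=23, C=23, E=14
Folded: D
Pot levels (distinct totals of non-folded players): 14, 23
Layer 1-14: 14 each from A, B, C, E = 14*4 = 56 chips; eligible A, B, C, E
Layer 15-23: 9 each from A, B, C = 9*3 = 27 chips; eligible A, B, C

Pot 1: 56 chips, eligible: A, B, C, E
Pot 2: 27 chips, eligible: A, B, C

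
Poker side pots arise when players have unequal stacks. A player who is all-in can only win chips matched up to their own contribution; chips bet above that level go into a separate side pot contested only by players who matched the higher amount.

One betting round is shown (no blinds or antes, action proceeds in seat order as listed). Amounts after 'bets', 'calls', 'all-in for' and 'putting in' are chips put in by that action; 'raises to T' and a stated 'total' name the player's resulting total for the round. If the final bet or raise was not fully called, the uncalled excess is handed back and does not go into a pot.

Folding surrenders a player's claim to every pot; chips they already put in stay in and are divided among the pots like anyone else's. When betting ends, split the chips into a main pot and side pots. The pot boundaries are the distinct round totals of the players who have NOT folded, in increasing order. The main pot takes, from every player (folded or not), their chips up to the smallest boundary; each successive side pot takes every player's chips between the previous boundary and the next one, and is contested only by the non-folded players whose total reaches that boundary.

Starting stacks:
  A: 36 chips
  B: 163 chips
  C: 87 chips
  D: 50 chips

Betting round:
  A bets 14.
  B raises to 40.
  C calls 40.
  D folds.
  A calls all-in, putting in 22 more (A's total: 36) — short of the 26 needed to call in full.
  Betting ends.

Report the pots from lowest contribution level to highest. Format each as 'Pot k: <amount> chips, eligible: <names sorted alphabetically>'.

Pot 1: 108 chips, eligible: A, B, C
Pot 2: 8 chips, eligible: B, C

Derivation:
Contributions: A=36, B=40, C=40
Folded: D
Pot levels (distinct totals of non-folded players): 36, 40
Layer 1-36: 36 each from A, B, C = 36*3 = 108 chips; eligible A, B, C
Layer 37-40: 4 each from B, C = 4*2 = 8 chips; eligible B, C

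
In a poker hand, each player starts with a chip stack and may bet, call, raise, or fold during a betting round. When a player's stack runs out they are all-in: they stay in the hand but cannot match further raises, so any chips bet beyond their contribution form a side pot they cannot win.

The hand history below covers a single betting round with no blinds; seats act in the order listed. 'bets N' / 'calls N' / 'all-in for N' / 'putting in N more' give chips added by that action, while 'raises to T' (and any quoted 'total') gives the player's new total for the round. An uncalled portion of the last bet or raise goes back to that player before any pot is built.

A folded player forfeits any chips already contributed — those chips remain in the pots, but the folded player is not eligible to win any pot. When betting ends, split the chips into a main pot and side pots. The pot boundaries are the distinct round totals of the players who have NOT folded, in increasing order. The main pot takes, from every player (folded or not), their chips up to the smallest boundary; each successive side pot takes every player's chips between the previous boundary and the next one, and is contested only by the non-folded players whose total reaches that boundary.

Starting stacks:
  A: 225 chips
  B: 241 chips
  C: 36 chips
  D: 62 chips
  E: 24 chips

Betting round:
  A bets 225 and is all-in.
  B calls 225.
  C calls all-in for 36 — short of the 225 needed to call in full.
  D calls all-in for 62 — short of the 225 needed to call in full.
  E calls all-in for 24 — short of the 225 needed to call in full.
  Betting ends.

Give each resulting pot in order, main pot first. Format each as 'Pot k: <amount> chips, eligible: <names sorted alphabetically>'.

Pot 1: 120 chips, eligible: A, B, C, D, E
Pot 2: 48 chips, eligible: A, B, C, D
Pot 3: 78 chips, eligible: A, B, D
Pot 4: 326 chips, eligible: A, B

Derivation:
Contributions: A=225, B=225, C=36, D=62, E=24
Pot levels (distinct totals of non-folded players): 24, 36, 62, 225
Layer 1-24: 24 each from A, B, C, D, E = 24*5 = 120 chips; eligible A, B, C, D, E
Layer 25-36: 12 each from A, B, C, D = 12*4 = 48 chips; eligible A, B, C, D
Layer 37-62: 26 each from A, B, D = 26*3 = 78 chips; eligible A, B, D
Layer 63-225: 163 each from A, B = 163*2 = 326 chips; eligible A, B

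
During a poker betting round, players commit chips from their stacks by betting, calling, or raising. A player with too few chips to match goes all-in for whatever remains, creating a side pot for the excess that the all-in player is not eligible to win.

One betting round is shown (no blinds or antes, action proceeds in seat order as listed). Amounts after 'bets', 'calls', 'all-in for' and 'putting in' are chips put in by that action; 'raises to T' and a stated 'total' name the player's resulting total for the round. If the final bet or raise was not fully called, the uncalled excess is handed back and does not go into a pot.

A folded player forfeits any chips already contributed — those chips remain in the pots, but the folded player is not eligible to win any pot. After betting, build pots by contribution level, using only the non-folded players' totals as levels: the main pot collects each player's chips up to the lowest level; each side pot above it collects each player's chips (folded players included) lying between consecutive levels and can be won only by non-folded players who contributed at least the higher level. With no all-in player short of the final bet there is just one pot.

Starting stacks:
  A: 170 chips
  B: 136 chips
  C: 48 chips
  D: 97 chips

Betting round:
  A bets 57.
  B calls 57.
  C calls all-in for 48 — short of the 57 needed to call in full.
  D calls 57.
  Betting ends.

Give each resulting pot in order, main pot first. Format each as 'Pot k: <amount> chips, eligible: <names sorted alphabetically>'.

Contributions: A=57, B=57, C=48, D=57
Pot levels (distinct totals of non-folded players): 48, 57
Layer 1-48: 48 each from A, B, C, D = 48*4 = 192 chips; eligible A, B, C, D
Layer 49-57: 9 each from A, B, D = 9*3 = 27 chips; eligible A, B, D

Pot 1: 192 chips, eligible: A, B, C, D
Pot 2: 27 chips, eligible: A, B, D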